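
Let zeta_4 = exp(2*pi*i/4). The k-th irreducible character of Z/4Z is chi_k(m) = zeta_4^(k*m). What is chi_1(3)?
chi_1(3) = zeta_4^3 = -I

Justification: chi_1(3) = zeta_4^(1*3) = zeta_4^3. Since zeta_4^4 = 1, this equals zeta_4^3 = exp(2*pi*i*3/4) = -I.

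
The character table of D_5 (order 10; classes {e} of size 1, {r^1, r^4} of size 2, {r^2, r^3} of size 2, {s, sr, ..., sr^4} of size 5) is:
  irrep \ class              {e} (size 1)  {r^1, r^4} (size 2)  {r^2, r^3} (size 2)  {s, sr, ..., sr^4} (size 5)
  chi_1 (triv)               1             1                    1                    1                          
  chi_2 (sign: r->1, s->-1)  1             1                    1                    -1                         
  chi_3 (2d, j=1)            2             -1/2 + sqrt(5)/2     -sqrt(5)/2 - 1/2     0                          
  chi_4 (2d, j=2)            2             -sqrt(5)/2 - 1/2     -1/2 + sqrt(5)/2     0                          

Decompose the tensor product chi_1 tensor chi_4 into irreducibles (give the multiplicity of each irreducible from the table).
chi_1 tensor chi_4 = chi_4 (all other irreducibles have multiplicity 0).

Why: The character of a tensor product is the pointwise product (chi_1 * chi_4)(C) = chi_1(C) * chi_4(C):
  {e}: (1)*(2), {r^1, r^4}: (1)*(-sqrt(5)/2 - 1/2), {r^2, r^3}: (1)*(-1/2 + sqrt(5)/2), {s, sr, ..., sr^4}: (1)*(0)
so (chi_1 * chi_4) takes values
  {e} -> 2, {r^1, r^4} -> -sqrt(5)/2 - 1/2, {r^2, r^3} -> -1/2 + sqrt(5)/2, {s, sr, ..., sr^4} -> 0.
Now take the inner product of this character with each irreducible chi from the table, <chi_1*chi_4, chi> = (1/10) sum_C |C| (chi_1*chi_4)(C) conj(chi(C)):
  <chi_1*chi_4, chi_1> = (1/10)[1*(2)*conj(1) + 2*(-sqrt(5)/2 - 1/2)*conj(1) + 2*(-1/2 + sqrt(5)/2)*conj(1) + 5*(0)*conj(1)]
      = (1/10)[(2) + (-sqrt(5) - 1) + (-1 + sqrt(5)) + (0)] = 0/10 = 0
  <chi_1*chi_4, chi_2> = (1/10)[1*(2)*conj(1) + 2*(-sqrt(5)/2 - 1/2)*conj(1) + 2*(-1/2 + sqrt(5)/2)*conj(1) + 5*(0)*conj(-1)]
      = (1/10)[(2) + (-sqrt(5) - 1) + (-1 + sqrt(5)) + (0)] = 0/10 = 0
  <chi_1*chi_4, chi_3> = (1/10)[1*(2)*conj(2) + 2*(-sqrt(5)/2 - 1/2)*conj(-1/2 + sqrt(5)/2) + 2*(-1/2 + sqrt(5)/2)*conj(-sqrt(5)/2 - 1/2) + 5*(0)*conj(0)]
      = (1/10)[(4) + (-2) + (-2) + (0)] = 0/10 = 0
  <chi_1*chi_4, chi_4> = (1/10)[1*(2)*conj(2) + 2*(-sqrt(5)/2 - 1/2)*conj(-sqrt(5)/2 - 1/2) + 2*(-1/2 + sqrt(5)/2)*conj(-1/2 + sqrt(5)/2) + 5*(0)*conj(0)]
      = (1/10)[(4) + (sqrt(5) + 3) + (3 - sqrt(5)) + (0)] = 10/10 = 1
Hence the multiplicities are chi_4: 1. Dimension check: dim(chi_1)*dim(chi_4) = 1*2 = 2 and sum (mult * dim) = 1*2 = 2.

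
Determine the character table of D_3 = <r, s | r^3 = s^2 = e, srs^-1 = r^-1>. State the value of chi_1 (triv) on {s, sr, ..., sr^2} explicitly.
Conjugacy classes: {e} of size 1, {r^1, r^2} of size 2, {s, sr, ..., sr^2} of size 3.
Character table:
  irrep \ class              {e} (size 1)  {r^1, r^2} (size 2)  {s, sr, ..., sr^2} (size 3)
  chi_1 (triv)               1             1                    1                          
  chi_2 (sign: r->1, s->-1)  1             1                    -1                         
  chi_3 (2d, j=1)            2             -1                   0                          

Spot check: chi_1 (triv) on {s, sr, ..., sr^2} = 1.

Argument: D_3 has order 2*3 = 6 with 3 conjugacy classes, hence 3 irreducibles. Sum of squared dims 1 + 1 + 4 = 6 = |G|. Linear characters come from the abelianisation; the 2-dimensional irreps have character r^k -> 2*cos(2*pi*j*k/3), reflections -> 0.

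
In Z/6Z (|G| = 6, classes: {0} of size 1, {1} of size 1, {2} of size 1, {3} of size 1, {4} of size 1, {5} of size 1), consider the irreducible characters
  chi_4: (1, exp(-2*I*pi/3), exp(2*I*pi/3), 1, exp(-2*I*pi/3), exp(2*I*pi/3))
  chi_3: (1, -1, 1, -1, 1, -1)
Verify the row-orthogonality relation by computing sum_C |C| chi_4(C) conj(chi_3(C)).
Sum = 0; so <chi_4, chi_3> = 0 (distinct irreducibles are orthogonal).

Working: Compute term by term over conjugacy classes (|C| * chi_4(C) * conj(chi_3(C))):
  1*(1)*conj(1) + 1*(exp(-2*I*pi/3))*conj(-1) + 1*(exp(2*I*pi/3))*conj(1) + 1*(1)*conj(-1) + 1*(exp(-2*I*pi/3))*conj(1) + 1*(exp(2*I*pi/3))*conj(-1)
  = (1) + (-exp(-2*I*pi/3)) + (exp(2*I*pi/3)) + (-1) + (exp(-2*I*pi/3)) + (-exp(2*I*pi/3))
  = 0.
(Exp terms are combined using exp(i*s)*conj(exp(i*t)) = exp(i*(s-t)), and sums of them are collapsed using the identity that for every m > 1 the m distinct m-th roots of unity sum to 0, e.g. 1 + exp(2*I*pi/3) + exp(-2*I*pi/3) = 0.)
Dividing by |G| = 6 gives 0/6 = 0, matching the row-orthogonality relation <chi_4, chi_3> = [chi_4 = chi_3].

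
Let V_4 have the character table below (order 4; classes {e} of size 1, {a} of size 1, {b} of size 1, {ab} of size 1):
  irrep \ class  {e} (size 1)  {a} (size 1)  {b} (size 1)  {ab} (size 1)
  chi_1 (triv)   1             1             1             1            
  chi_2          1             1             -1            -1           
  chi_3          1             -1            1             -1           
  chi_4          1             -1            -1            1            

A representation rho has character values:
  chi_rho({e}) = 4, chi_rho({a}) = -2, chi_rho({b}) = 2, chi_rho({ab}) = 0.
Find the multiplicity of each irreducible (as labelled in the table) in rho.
Multiplicities: chi_1: 1, chi_2: 0, chi_3: 2, chi_4: 1.

Working: Use <chi_rho, chi> = (1/|G|) sum_C |C| * chi_rho(C) * conj(chi(C)) with |G| = 4 for each irreducible chi in the table:
  <chi_rho, chi_1> = (1/4)[1*(4)*conj(1) + 1*(-2)*conj(1) + 1*(2)*conj(1) + 1*(0)*conj(1)]
      = (1/4)[(4) + (-2) + (2) + (0)] = 4/4 = 1
  <chi_rho, chi_2> = (1/4)[1*(4)*conj(1) + 1*(-2)*conj(1) + 1*(2)*conj(-1) + 1*(0)*conj(-1)]
      = (1/4)[(4) + (-2) + (-2) + (0)] = 0/4 = 0
  <chi_rho, chi_3> = (1/4)[1*(4)*conj(1) + 1*(-2)*conj(-1) + 1*(2)*conj(1) + 1*(0)*conj(-1)]
      = (1/4)[(4) + (2) + (2) + (0)] = 8/4 = 2
  <chi_rho, chi_4> = (1/4)[1*(4)*conj(1) + 1*(-2)*conj(-1) + 1*(2)*conj(-1) + 1*(0)*conj(1)]
      = (1/4)[(4) + (2) + (-2) + (0)] = 4/4 = 1
Dimension check: dim(rho) = sum (mult * dim) = 1*1 + 0*1 + 2*1 + 1*1 = 4 = chi_rho(e) = 4.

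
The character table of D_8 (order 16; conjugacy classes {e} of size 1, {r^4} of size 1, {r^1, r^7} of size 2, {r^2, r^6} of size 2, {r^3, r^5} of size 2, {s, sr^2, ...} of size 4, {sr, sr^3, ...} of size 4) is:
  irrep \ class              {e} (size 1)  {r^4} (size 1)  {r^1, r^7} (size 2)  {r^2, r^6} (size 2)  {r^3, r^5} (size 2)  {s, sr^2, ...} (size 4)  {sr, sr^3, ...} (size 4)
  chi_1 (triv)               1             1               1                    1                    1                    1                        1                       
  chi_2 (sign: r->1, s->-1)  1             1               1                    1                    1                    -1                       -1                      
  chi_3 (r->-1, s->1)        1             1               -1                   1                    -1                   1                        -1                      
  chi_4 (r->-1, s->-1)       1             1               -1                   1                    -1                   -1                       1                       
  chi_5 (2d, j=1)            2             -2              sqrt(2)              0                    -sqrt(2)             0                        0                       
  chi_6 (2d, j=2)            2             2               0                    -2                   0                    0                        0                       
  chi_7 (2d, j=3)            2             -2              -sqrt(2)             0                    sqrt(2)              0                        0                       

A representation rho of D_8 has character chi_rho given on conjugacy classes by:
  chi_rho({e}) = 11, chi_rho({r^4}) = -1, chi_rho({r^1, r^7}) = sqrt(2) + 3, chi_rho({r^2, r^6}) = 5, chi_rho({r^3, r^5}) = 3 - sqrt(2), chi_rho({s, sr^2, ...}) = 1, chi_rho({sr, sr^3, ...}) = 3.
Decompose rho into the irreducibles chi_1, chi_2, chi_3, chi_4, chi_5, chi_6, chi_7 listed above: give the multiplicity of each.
Multiplicities: chi_1: 3, chi_2: 1, chi_3: 0, chi_4: 1, chi_5: 2, chi_6: 0, chi_7: 1.

Proof sketch: Use <chi_rho, chi> = (1/|G|) sum_C |C| * chi_rho(C) * conj(chi(C)) with |G| = 16 for each irreducible chi in the table:
  <chi_rho, chi_1> = (1/16)[1*(11)*conj(1) + 1*(-1)*conj(1) + 2*(sqrt(2) + 3)*conj(1) + 2*(5)*conj(1) + 2*(3 - sqrt(2))*conj(1) + 4*(1)*conj(1) + 4*(3)*conj(1)]
      = (1/16)[(11) + (-1) + (2*sqrt(2) + 6) + (10) + (6 - 2*sqrt(2)) + (4) + (12)] = 48/16 = 3
  <chi_rho, chi_2> = (1/16)[1*(11)*conj(1) + 1*(-1)*conj(1) + 2*(sqrt(2) + 3)*conj(1) + 2*(5)*conj(1) + 2*(3 - sqrt(2))*conj(1) + 4*(1)*conj(-1) + 4*(3)*conj(-1)]
      = (1/16)[(11) + (-1) + (2*sqrt(2) + 6) + (10) + (6 - 2*sqrt(2)) + (-4) + (-12)] = 16/16 = 1
  <chi_rho, chi_3> = (1/16)[1*(11)*conj(1) + 1*(-1)*conj(1) + 2*(sqrt(2) + 3)*conj(-1) + 2*(5)*conj(1) + 2*(3 - sqrt(2))*conj(-1) + 4*(1)*conj(1) + 4*(3)*conj(-1)]
      = (1/16)[(11) + (-1) + (-6 - 2*sqrt(2)) + (10) + (-6 + 2*sqrt(2)) + (4) + (-12)] = 0/16 = 0
  <chi_rho, chi_4> = (1/16)[1*(11)*conj(1) + 1*(-1)*conj(1) + 2*(sqrt(2) + 3)*conj(-1) + 2*(5)*conj(1) + 2*(3 - sqrt(2))*conj(-1) + 4*(1)*conj(-1) + 4*(3)*conj(1)]
      = (1/16)[(11) + (-1) + (-6 - 2*sqrt(2)) + (10) + (-6 + 2*sqrt(2)) + (-4) + (12)] = 16/16 = 1
  <chi_rho, chi_5> = (1/16)[1*(11)*conj(2) + 1*(-1)*conj(-2) + 2*(sqrt(2) + 3)*conj(sqrt(2)) + 2*(5)*conj(0) + 2*(3 - sqrt(2))*conj(-sqrt(2)) + 4*(1)*conj(0) + 4*(3)*conj(0)]
      = (1/16)[(22) + (2) + (4 + 6*sqrt(2)) + (0) + (4 - 6*sqrt(2)) + (0) + (0)] = 32/16 = 2
  <chi_rho, chi_6> = (1/16)[1*(11)*conj(2) + 1*(-1)*conj(2) + 2*(sqrt(2) + 3)*conj(0) + 2*(5)*conj(-2) + 2*(3 - sqrt(2))*conj(0) + 4*(1)*conj(0) + 4*(3)*conj(0)]
      = (1/16)[(22) + (-2) + (0) + (-20) + (0) + (0) + (0)] = 0/16 = 0
  <chi_rho, chi_7> = (1/16)[1*(11)*conj(2) + 1*(-1)*conj(-2) + 2*(sqrt(2) + 3)*conj(-sqrt(2)) + 2*(5)*conj(0) + 2*(3 - sqrt(2))*conj(sqrt(2)) + 4*(1)*conj(0) + 4*(3)*conj(0)]
      = (1/16)[(22) + (2) + (-6*sqrt(2) - 4) + (0) + (-4 + 6*sqrt(2)) + (0) + (0)] = 16/16 = 1
Dimension check: dim(rho) = sum (mult * dim) = 3*1 + 1*1 + 0*1 + 1*1 + 2*2 + 0*2 + 1*2 = 11 = chi_rho(e) = 11.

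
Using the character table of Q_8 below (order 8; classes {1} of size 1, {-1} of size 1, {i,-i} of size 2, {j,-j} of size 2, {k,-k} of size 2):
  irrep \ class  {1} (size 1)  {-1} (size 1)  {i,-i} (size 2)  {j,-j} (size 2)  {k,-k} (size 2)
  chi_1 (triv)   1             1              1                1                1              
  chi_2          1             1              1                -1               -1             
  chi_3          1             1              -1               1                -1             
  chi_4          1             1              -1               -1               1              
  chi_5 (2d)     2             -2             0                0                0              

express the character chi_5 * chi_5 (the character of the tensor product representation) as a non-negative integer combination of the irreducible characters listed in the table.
chi_5 tensor chi_5 = chi_1 + chi_2 + chi_3 + chi_4 (all other irreducibles have multiplicity 0).

Explanation: The character of a tensor product is the pointwise product (chi_5 * chi_5)(C) = chi_5(C) * chi_5(C):
  {1}: (2)*(2), {-1}: (-2)*(-2), {i,-i}: (0)*(0), {j,-j}: (0)*(0), {k,-k}: (0)*(0)
so (chi_5 * chi_5) takes values
  {1} -> 4, {-1} -> 4, {i,-i} -> 0, {j,-j} -> 0, {k,-k} -> 0.
Now take the inner product of this character with each irreducible chi from the table, <chi_5*chi_5, chi> = (1/8) sum_C |C| (chi_5*chi_5)(C) conj(chi(C)):
  <chi_5*chi_5, chi_1> = (1/8)[1*(4)*conj(1) + 1*(4)*conj(1) + 2*(0)*conj(1) + 2*(0)*conj(1) + 2*(0)*conj(1)]
      = (1/8)[(4) + (4) + (0) + (0) + (0)] = 8/8 = 1
  <chi_5*chi_5, chi_2> = (1/8)[1*(4)*conj(1) + 1*(4)*conj(1) + 2*(0)*conj(1) + 2*(0)*conj(-1) + 2*(0)*conj(-1)]
      = (1/8)[(4) + (4) + (0) + (0) + (0)] = 8/8 = 1
  <chi_5*chi_5, chi_3> = (1/8)[1*(4)*conj(1) + 1*(4)*conj(1) + 2*(0)*conj(-1) + 2*(0)*conj(1) + 2*(0)*conj(-1)]
      = (1/8)[(4) + (4) + (0) + (0) + (0)] = 8/8 = 1
  <chi_5*chi_5, chi_4> = (1/8)[1*(4)*conj(1) + 1*(4)*conj(1) + 2*(0)*conj(-1) + 2*(0)*conj(-1) + 2*(0)*conj(1)]
      = (1/8)[(4) + (4) + (0) + (0) + (0)] = 8/8 = 1
  <chi_5*chi_5, chi_5> = (1/8)[1*(4)*conj(2) + 1*(4)*conj(-2) + 2*(0)*conj(0) + 2*(0)*conj(0) + 2*(0)*conj(0)]
      = (1/8)[(8) + (-8) + (0) + (0) + (0)] = 0/8 = 0
Hence the multiplicities are chi_1: 1, chi_2: 1, chi_3: 1, chi_4: 1. Dimension check: dim(chi_5)*dim(chi_5) = 2*2 = 4 and sum (mult * dim) = 1*1 + 1*1 + 1*1 + 1*1 = 4.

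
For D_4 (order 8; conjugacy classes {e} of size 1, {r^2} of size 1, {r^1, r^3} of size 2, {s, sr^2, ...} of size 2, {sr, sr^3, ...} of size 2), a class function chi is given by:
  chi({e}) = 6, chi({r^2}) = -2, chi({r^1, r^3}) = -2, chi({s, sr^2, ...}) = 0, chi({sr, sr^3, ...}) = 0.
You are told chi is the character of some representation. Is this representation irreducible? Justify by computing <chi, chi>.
Not irreducible (reducible): <chi, chi> = 6 > 1.

Argument: <chi, chi> = (1/|G|) sum_C |C| * |chi(C)|^2 = (1/8)[1*|6|^2 + 1*|-2|^2 + 2*|-2|^2 + 2*|0|^2 + 2*|0|^2]
  = (1/8)[(36) + (4) + (8) + (0) + (0)] = 48/8 = 6.
A character is irreducible iff <chi, chi> = 1, so this representation is reducible.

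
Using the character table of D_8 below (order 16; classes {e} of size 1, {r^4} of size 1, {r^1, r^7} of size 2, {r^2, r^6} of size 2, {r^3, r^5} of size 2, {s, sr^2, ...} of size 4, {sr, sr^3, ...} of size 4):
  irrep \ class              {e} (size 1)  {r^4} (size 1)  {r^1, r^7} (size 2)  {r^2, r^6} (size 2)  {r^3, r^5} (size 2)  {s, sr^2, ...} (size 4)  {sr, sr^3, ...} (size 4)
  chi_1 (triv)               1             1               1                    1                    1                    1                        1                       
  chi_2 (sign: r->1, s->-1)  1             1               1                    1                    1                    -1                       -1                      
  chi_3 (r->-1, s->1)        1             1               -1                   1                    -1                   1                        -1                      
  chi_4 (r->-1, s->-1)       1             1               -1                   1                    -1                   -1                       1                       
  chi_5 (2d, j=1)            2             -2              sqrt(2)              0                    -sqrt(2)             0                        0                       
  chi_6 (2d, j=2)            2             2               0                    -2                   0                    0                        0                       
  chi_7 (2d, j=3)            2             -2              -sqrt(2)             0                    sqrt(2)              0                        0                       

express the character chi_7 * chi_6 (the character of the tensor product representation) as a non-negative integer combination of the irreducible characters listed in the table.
chi_7 tensor chi_6 = chi_5 + chi_7 (all other irreducibles have multiplicity 0).

Reasoning: The character of a tensor product is the pointwise product (chi_7 * chi_6)(C) = chi_7(C) * chi_6(C):
  {e}: (2)*(2), {r^4}: (-2)*(2), {r^1, r^7}: (-sqrt(2))*(0), {r^2, r^6}: (0)*(-2), {r^3, r^5}: (sqrt(2))*(0), {s, sr^2, ...}: (0)*(0), {sr, sr^3, ...}: (0)*(0)
so (chi_7 * chi_6) takes values
  {e} -> 4, {r^4} -> -4, {r^1, r^7} -> 0, {r^2, r^6} -> 0, {r^3, r^5} -> 0, {s, sr^2, ...} -> 0, {sr, sr^3, ...} -> 0.
Now take the inner product of this character with each irreducible chi from the table, <chi_7*chi_6, chi> = (1/16) sum_C |C| (chi_7*chi_6)(C) conj(chi(C)):
  <chi_7*chi_6, chi_1> = (1/16)[1*(4)*conj(1) + 1*(-4)*conj(1) + 2*(0)*conj(1) + 2*(0)*conj(1) + 2*(0)*conj(1) + 4*(0)*conj(1) + 4*(0)*conj(1)]
      = (1/16)[(4) + (-4) + (0) + (0) + (0) + (0) + (0)] = 0/16 = 0
  <chi_7*chi_6, chi_2> = (1/16)[1*(4)*conj(1) + 1*(-4)*conj(1) + 2*(0)*conj(1) + 2*(0)*conj(1) + 2*(0)*conj(1) + 4*(0)*conj(-1) + 4*(0)*conj(-1)]
      = (1/16)[(4) + (-4) + (0) + (0) + (0) + (0) + (0)] = 0/16 = 0
  <chi_7*chi_6, chi_3> = (1/16)[1*(4)*conj(1) + 1*(-4)*conj(1) + 2*(0)*conj(-1) + 2*(0)*conj(1) + 2*(0)*conj(-1) + 4*(0)*conj(1) + 4*(0)*conj(-1)]
      = (1/16)[(4) + (-4) + (0) + (0) + (0) + (0) + (0)] = 0/16 = 0
  <chi_7*chi_6, chi_4> = (1/16)[1*(4)*conj(1) + 1*(-4)*conj(1) + 2*(0)*conj(-1) + 2*(0)*conj(1) + 2*(0)*conj(-1) + 4*(0)*conj(-1) + 4*(0)*conj(1)]
      = (1/16)[(4) + (-4) + (0) + (0) + (0) + (0) + (0)] = 0/16 = 0
  <chi_7*chi_6, chi_5> = (1/16)[1*(4)*conj(2) + 1*(-4)*conj(-2) + 2*(0)*conj(sqrt(2)) + 2*(0)*conj(0) + 2*(0)*conj(-sqrt(2)) + 4*(0)*conj(0) + 4*(0)*conj(0)]
      = (1/16)[(8) + (8) + (0) + (0) + (0) + (0) + (0)] = 16/16 = 1
  <chi_7*chi_6, chi_6> = (1/16)[1*(4)*conj(2) + 1*(-4)*conj(2) + 2*(0)*conj(0) + 2*(0)*conj(-2) + 2*(0)*conj(0) + 4*(0)*conj(0) + 4*(0)*conj(0)]
      = (1/16)[(8) + (-8) + (0) + (0) + (0) + (0) + (0)] = 0/16 = 0
  <chi_7*chi_6, chi_7> = (1/16)[1*(4)*conj(2) + 1*(-4)*conj(-2) + 2*(0)*conj(-sqrt(2)) + 2*(0)*conj(0) + 2*(0)*conj(sqrt(2)) + 4*(0)*conj(0) + 4*(0)*conj(0)]
      = (1/16)[(8) + (8) + (0) + (0) + (0) + (0) + (0)] = 16/16 = 1
Hence the multiplicities are chi_5: 1, chi_7: 1. Dimension check: dim(chi_7)*dim(chi_6) = 2*2 = 4 and sum (mult * dim) = 1*2 + 1*2 = 4.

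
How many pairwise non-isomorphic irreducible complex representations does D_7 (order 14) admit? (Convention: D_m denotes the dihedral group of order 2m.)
5

Justification: The number of irreducible complex representations of a finite group equals its number of conjugacy classes. D_7 has 5 conjugacy classes ((n+3)/2 for n odd), so D_7 (order 14) has exactly 5 irreducible complex representations.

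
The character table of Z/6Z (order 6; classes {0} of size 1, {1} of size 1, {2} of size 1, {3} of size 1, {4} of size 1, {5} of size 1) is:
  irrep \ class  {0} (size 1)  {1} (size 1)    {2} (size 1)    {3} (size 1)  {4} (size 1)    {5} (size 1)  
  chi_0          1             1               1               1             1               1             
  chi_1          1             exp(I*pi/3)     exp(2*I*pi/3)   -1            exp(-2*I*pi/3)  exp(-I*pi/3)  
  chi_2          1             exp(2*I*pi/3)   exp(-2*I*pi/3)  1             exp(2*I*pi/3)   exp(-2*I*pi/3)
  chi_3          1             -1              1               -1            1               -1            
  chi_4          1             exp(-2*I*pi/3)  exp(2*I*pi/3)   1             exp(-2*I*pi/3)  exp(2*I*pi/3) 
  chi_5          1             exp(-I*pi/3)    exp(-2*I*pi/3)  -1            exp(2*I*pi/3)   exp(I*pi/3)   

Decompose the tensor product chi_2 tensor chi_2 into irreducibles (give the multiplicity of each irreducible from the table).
chi_2 tensor chi_2 = chi_4 (all other irreducibles have multiplicity 0).

Why: The character of a tensor product is the pointwise product (chi_2 * chi_2)(C) = chi_2(C) * chi_2(C):
  {0}: (1)*(1), {1}: (exp(2*I*pi/3))*(exp(2*I*pi/3)), {2}: (exp(-2*I*pi/3))*(exp(-2*I*pi/3)), {3}: (1)*(1), {4}: (exp(2*I*pi/3))*(exp(2*I*pi/3)), {5}: (exp(-2*I*pi/3))*(exp(-2*I*pi/3))
so (chi_2 * chi_2) takes values
  {0} -> 1, {1} -> exp(-2*I*pi/3), {2} -> exp(2*I*pi/3), {3} -> 1, {4} -> exp(-2*I*pi/3), {5} -> exp(2*I*pi/3).
Now take the inner product of this character with each irreducible chi from the table, <chi_2*chi_2, chi> = (1/6) sum_C |C| (chi_2*chi_2)(C) conj(chi(C)):
  <chi_2*chi_2, chi_0> = (1/6)[1*(1)*conj(1) + 1*(exp(-2*I*pi/3))*conj(1) + 1*(exp(2*I*pi/3))*conj(1) + 1*(1)*conj(1) + 1*(exp(-2*I*pi/3))*conj(1) + 1*(exp(2*I*pi/3))*conj(1)]
      = (1/6)[(1) + (exp(-2*I*pi/3)) + (exp(2*I*pi/3)) + (1) + (exp(-2*I*pi/3)) + (exp(2*I*pi/3))] = 0/6 = 0
  <chi_2*chi_2, chi_1> = (1/6)[1*(1)*conj(1) + 1*(exp(-2*I*pi/3))*conj(exp(I*pi/3)) + 1*(exp(2*I*pi/3))*conj(exp(2*I*pi/3)) + 1*(1)*conj(-1) + 1*(exp(-2*I*pi/3))*conj(exp(-2*I*pi/3)) + 1*(exp(2*I*pi/3))*conj(exp(-I*pi/3))]
      = (1/6)[(1) + (-1) + (1) + (-1) + (1) + (-1)] = 0/6 = 0
  <chi_2*chi_2, chi_2> = (1/6)[1*(1)*conj(1) + 1*(exp(-2*I*pi/3))*conj(exp(2*I*pi/3)) + 1*(exp(2*I*pi/3))*conj(exp(-2*I*pi/3)) + 1*(1)*conj(1) + 1*(exp(-2*I*pi/3))*conj(exp(2*I*pi/3)) + 1*(exp(2*I*pi/3))*conj(exp(-2*I*pi/3))]
      = (1/6)[(1) + (exp(2*I*pi/3)) + (exp(-2*I*pi/3)) + (1) + (exp(2*I*pi/3)) + (exp(-2*I*pi/3))] = 0/6 = 0
  <chi_2*chi_2, chi_3> = (1/6)[1*(1)*conj(1) + 1*(exp(-2*I*pi/3))*conj(-1) + 1*(exp(2*I*pi/3))*conj(1) + 1*(1)*conj(-1) + 1*(exp(-2*I*pi/3))*conj(1) + 1*(exp(2*I*pi/3))*conj(-1)]
      = (1/6)[(1) + (-exp(-2*I*pi/3)) + (exp(2*I*pi/3)) + (-1) + (exp(-2*I*pi/3)) + (-exp(2*I*pi/3))] = 0/6 = 0
  <chi_2*chi_2, chi_4> = (1/6)[1*(1)*conj(1) + 1*(exp(-2*I*pi/3))*conj(exp(-2*I*pi/3)) + 1*(exp(2*I*pi/3))*conj(exp(2*I*pi/3)) + 1*(1)*conj(1) + 1*(exp(-2*I*pi/3))*conj(exp(-2*I*pi/3)) + 1*(exp(2*I*pi/3))*conj(exp(2*I*pi/3))]
      = (1/6)[(1) + (1) + (1) + (1) + (1) + (1)] = 6/6 = 1
  <chi_2*chi_2, chi_5> = (1/6)[1*(1)*conj(1) + 1*(exp(-2*I*pi/3))*conj(exp(-I*pi/3)) + 1*(exp(2*I*pi/3))*conj(exp(-2*I*pi/3)) + 1*(1)*conj(-1) + 1*(exp(-2*I*pi/3))*conj(exp(2*I*pi/3)) + 1*(exp(2*I*pi/3))*conj(exp(I*pi/3))]
      = (1/6)[(1) + (exp(-I*pi/3)) + (exp(-2*I*pi/3)) + (-1) + (exp(2*I*pi/3)) + (exp(I*pi/3))] = 0/6 = 0
(Exp terms are combined using exp(i*s)*conj(exp(i*t)) = exp(i*(s-t)), and sums of them are collapsed using the identity that for every m > 1 the m distinct m-th roots of unity sum to 0, e.g. 1 + exp(2*I*pi/3) + exp(-2*I*pi/3) = 0.)
Hence the multiplicities are chi_4: 1. Dimension check: dim(chi_2)*dim(chi_2) = 1*1 = 1 and sum (mult * dim) = 1*1 = 1.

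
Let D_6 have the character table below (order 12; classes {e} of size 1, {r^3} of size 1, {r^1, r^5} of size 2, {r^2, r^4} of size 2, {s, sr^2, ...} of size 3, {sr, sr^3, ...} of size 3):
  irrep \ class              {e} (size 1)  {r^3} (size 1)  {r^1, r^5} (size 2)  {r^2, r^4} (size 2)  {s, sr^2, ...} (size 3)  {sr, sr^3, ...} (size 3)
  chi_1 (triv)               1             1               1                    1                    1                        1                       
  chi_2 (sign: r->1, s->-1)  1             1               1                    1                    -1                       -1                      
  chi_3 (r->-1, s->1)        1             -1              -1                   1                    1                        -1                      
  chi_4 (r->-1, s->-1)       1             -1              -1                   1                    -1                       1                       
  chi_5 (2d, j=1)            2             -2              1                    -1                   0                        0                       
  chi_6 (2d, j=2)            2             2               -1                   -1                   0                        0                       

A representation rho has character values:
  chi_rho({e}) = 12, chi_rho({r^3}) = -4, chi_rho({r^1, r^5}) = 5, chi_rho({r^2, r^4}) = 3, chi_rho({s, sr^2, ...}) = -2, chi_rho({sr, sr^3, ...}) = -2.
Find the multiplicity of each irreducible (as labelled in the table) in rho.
Multiplicities: chi_1: 1, chi_2: 3, chi_3: 1, chi_4: 1, chi_5: 3, chi_6: 0.

Explanation: Use <chi_rho, chi> = (1/|G|) sum_C |C| * chi_rho(C) * conj(chi(C)) with |G| = 12 for each irreducible chi in the table:
  <chi_rho, chi_1> = (1/12)[1*(12)*conj(1) + 1*(-4)*conj(1) + 2*(5)*conj(1) + 2*(3)*conj(1) + 3*(-2)*conj(1) + 3*(-2)*conj(1)]
      = (1/12)[(12) + (-4) + (10) + (6) + (-6) + (-6)] = 12/12 = 1
  <chi_rho, chi_2> = (1/12)[1*(12)*conj(1) + 1*(-4)*conj(1) + 2*(5)*conj(1) + 2*(3)*conj(1) + 3*(-2)*conj(-1) + 3*(-2)*conj(-1)]
      = (1/12)[(12) + (-4) + (10) + (6) + (6) + (6)] = 36/12 = 3
  <chi_rho, chi_3> = (1/12)[1*(12)*conj(1) + 1*(-4)*conj(-1) + 2*(5)*conj(-1) + 2*(3)*conj(1) + 3*(-2)*conj(1) + 3*(-2)*conj(-1)]
      = (1/12)[(12) + (4) + (-10) + (6) + (-6) + (6)] = 12/12 = 1
  <chi_rho, chi_4> = (1/12)[1*(12)*conj(1) + 1*(-4)*conj(-1) + 2*(5)*conj(-1) + 2*(3)*conj(1) + 3*(-2)*conj(-1) + 3*(-2)*conj(1)]
      = (1/12)[(12) + (4) + (-10) + (6) + (6) + (-6)] = 12/12 = 1
  <chi_rho, chi_5> = (1/12)[1*(12)*conj(2) + 1*(-4)*conj(-2) + 2*(5)*conj(1) + 2*(3)*conj(-1) + 3*(-2)*conj(0) + 3*(-2)*conj(0)]
      = (1/12)[(24) + (8) + (10) + (-6) + (0) + (0)] = 36/12 = 3
  <chi_rho, chi_6> = (1/12)[1*(12)*conj(2) + 1*(-4)*conj(2) + 2*(5)*conj(-1) + 2*(3)*conj(-1) + 3*(-2)*conj(0) + 3*(-2)*conj(0)]
      = (1/12)[(24) + (-8) + (-10) + (-6) + (0) + (0)] = 0/12 = 0
Dimension check: dim(rho) = sum (mult * dim) = 1*1 + 3*1 + 1*1 + 1*1 + 3*2 + 0*2 = 12 = chi_rho(e) = 12.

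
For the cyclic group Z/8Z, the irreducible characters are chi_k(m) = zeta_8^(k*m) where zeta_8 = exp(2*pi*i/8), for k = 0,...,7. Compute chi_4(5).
chi_4(5) = zeta_8^20 = -1

Reasoning: chi_4(5) = zeta_8^(4*5) = zeta_8^20. Since zeta_8^8 = 1, this equals zeta_8^4 = exp(2*pi*i*4/8) = -1.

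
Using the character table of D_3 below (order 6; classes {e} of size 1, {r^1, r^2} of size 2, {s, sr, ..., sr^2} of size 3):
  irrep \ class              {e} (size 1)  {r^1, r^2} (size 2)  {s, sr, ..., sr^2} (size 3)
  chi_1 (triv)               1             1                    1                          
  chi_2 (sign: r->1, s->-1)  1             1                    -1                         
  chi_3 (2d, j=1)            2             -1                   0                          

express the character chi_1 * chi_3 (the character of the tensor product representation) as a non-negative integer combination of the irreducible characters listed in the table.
chi_1 tensor chi_3 = chi_3 (all other irreducibles have multiplicity 0).

Explanation: The character of a tensor product is the pointwise product (chi_1 * chi_3)(C) = chi_1(C) * chi_3(C):
  {e}: (1)*(2), {r^1, r^2}: (1)*(-1), {s, sr, ..., sr^2}: (1)*(0)
so (chi_1 * chi_3) takes values
  {e} -> 2, {r^1, r^2} -> -1, {s, sr, ..., sr^2} -> 0.
Now take the inner product of this character with each irreducible chi from the table, <chi_1*chi_3, chi> = (1/6) sum_C |C| (chi_1*chi_3)(C) conj(chi(C)):
  <chi_1*chi_3, chi_1> = (1/6)[1*(2)*conj(1) + 2*(-1)*conj(1) + 3*(0)*conj(1)]
      = (1/6)[(2) + (-2) + (0)] = 0/6 = 0
  <chi_1*chi_3, chi_2> = (1/6)[1*(2)*conj(1) + 2*(-1)*conj(1) + 3*(0)*conj(-1)]
      = (1/6)[(2) + (-2) + (0)] = 0/6 = 0
  <chi_1*chi_3, chi_3> = (1/6)[1*(2)*conj(2) + 2*(-1)*conj(-1) + 3*(0)*conj(0)]
      = (1/6)[(4) + (2) + (0)] = 6/6 = 1
Hence the multiplicities are chi_3: 1. Dimension check: dim(chi_1)*dim(chi_3) = 1*2 = 2 and sum (mult * dim) = 1*2 = 2.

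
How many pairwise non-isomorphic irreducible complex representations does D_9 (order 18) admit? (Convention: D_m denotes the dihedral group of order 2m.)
6

Argument: The number of irreducible complex representations of a finite group equals its number of conjugacy classes. D_9 has 6 conjugacy classes ((n+3)/2 for n odd), so D_9 (order 18) has exactly 6 irreducible complex representations.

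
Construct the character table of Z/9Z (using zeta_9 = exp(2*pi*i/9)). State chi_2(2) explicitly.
Character table of Z/9Z (irreps indexed chi_0,...,chi_8 with chi_k(m) = zeta_9^(k*m), zeta_9 = exp(2*pi*i/9)):
  irrep \ class  {0} (size 1)  {1} (size 1)    {2} (size 1)    {3} (size 1)    {4} (size 1)    {5} (size 1)    {6} (size 1)    {7} (size 1)    {8} (size 1)  
  chi_0          1             1               1               1               1               1               1               1               1             
  chi_1          1             exp(2*I*pi/9)   exp(4*I*pi/9)   exp(2*I*pi/3)   exp(8*I*pi/9)   exp(-8*I*pi/9)  exp(-2*I*pi/3)  exp(-4*I*pi/9)  exp(-2*I*pi/9)
  chi_2          1             exp(4*I*pi/9)   exp(8*I*pi/9)   exp(-2*I*pi/3)  exp(-2*I*pi/9)  exp(2*I*pi/9)   exp(2*I*pi/3)   exp(-8*I*pi/9)  exp(-4*I*pi/9)
  chi_3          1             exp(2*I*pi/3)   exp(-2*I*pi/3)  1               exp(2*I*pi/3)   exp(-2*I*pi/3)  1               exp(2*I*pi/3)   exp(-2*I*pi/3)
  chi_4          1             exp(8*I*pi/9)   exp(-2*I*pi/9)  exp(2*I*pi/3)   exp(-4*I*pi/9)  exp(4*I*pi/9)   exp(-2*I*pi/3)  exp(2*I*pi/9)   exp(-8*I*pi/9)
  chi_5          1             exp(-8*I*pi/9)  exp(2*I*pi/9)   exp(-2*I*pi/3)  exp(4*I*pi/9)   exp(-4*I*pi/9)  exp(2*I*pi/3)   exp(-2*I*pi/9)  exp(8*I*pi/9) 
  chi_6          1             exp(-2*I*pi/3)  exp(2*I*pi/3)   1               exp(-2*I*pi/3)  exp(2*I*pi/3)   1               exp(-2*I*pi/3)  exp(2*I*pi/3) 
  chi_7          1             exp(-4*I*pi/9)  exp(-8*I*pi/9)  exp(2*I*pi/3)   exp(2*I*pi/9)   exp(-2*I*pi/9)  exp(-2*I*pi/3)  exp(8*I*pi/9)   exp(4*I*pi/9) 
  chi_8          1             exp(-2*I*pi/9)  exp(-4*I*pi/9)  exp(-2*I*pi/3)  exp(-8*I*pi/9)  exp(8*I*pi/9)   exp(2*I*pi/3)   exp(4*I*pi/9)   exp(2*I*pi/9) 

Spot check: chi_2(2) = zeta_9^(2*2) = zeta_9^4 = exp(8*I*pi/9).

Justification: Z/9Z is abelian, so all 9 irreducible complex representations are 1-dimensional. They are given by chi_k(m) = zeta_9^(k*m) for k = 0,...,8. Row orthogonality: sum_m chi_k(m) conj(chi_l(m)) = 9 * [k = l].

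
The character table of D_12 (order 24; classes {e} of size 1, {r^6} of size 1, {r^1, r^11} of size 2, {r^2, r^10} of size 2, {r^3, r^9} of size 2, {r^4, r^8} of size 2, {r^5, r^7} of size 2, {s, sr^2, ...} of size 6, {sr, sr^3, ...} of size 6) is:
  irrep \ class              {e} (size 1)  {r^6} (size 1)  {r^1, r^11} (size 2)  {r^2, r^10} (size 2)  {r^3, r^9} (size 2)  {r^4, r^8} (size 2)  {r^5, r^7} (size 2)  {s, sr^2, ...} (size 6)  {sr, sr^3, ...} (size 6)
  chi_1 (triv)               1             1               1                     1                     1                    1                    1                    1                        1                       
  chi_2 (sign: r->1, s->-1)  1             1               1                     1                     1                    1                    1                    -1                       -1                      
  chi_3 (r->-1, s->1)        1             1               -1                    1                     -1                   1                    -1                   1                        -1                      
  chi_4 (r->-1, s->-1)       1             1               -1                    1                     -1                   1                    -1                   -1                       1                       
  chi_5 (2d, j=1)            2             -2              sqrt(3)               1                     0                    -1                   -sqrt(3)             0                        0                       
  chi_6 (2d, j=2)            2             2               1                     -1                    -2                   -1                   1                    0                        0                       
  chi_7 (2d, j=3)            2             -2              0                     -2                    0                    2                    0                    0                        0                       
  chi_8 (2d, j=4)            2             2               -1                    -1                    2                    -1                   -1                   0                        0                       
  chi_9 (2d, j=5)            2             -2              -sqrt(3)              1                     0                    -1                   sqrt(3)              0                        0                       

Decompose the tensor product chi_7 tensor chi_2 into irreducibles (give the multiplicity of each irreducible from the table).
chi_7 tensor chi_2 = chi_7 (all other irreducibles have multiplicity 0).

Justification: The character of a tensor product is the pointwise product (chi_7 * chi_2)(C) = chi_7(C) * chi_2(C):
  {e}: (2)*(1), {r^6}: (-2)*(1), {r^1, r^11}: (0)*(1), {r^2, r^10}: (-2)*(1), {r^3, r^9}: (0)*(1), {r^4, r^8}: (2)*(1), {r^5, r^7}: (0)*(1), {s, sr^2, ...}: (0)*(-1), {sr, sr^3, ...}: (0)*(-1)
so (chi_7 * chi_2) takes values
  {e} -> 2, {r^6} -> -2, {r^1, r^11} -> 0, {r^2, r^10} -> -2, {r^3, r^9} -> 0, {r^4, r^8} -> 2, {r^5, r^7} -> 0, {s, sr^2, ...} -> 0, {sr, sr^3, ...} -> 0.
Now take the inner product of this character with each irreducible chi from the table, <chi_7*chi_2, chi> = (1/24) sum_C |C| (chi_7*chi_2)(C) conj(chi(C)):
  <chi_7*chi_2, chi_1> = (1/24)[1*(2)*conj(1) + 1*(-2)*conj(1) + 2*(0)*conj(1) + 2*(-2)*conj(1) + 2*(0)*conj(1) + 2*(2)*conj(1) + 2*(0)*conj(1) + 6*(0)*conj(1) + 6*(0)*conj(1)]
      = (1/24)[(2) + (-2) + (0) + (-4) + (0) + (4) + (0) + (0) + (0)] = 0/24 = 0
  <chi_7*chi_2, chi_2> = (1/24)[1*(2)*conj(1) + 1*(-2)*conj(1) + 2*(0)*conj(1) + 2*(-2)*conj(1) + 2*(0)*conj(1) + 2*(2)*conj(1) + 2*(0)*conj(1) + 6*(0)*conj(-1) + 6*(0)*conj(-1)]
      = (1/24)[(2) + (-2) + (0) + (-4) + (0) + (4) + (0) + (0) + (0)] = 0/24 = 0
  <chi_7*chi_2, chi_3> = (1/24)[1*(2)*conj(1) + 1*(-2)*conj(1) + 2*(0)*conj(-1) + 2*(-2)*conj(1) + 2*(0)*conj(-1) + 2*(2)*conj(1) + 2*(0)*conj(-1) + 6*(0)*conj(1) + 6*(0)*conj(-1)]
      = (1/24)[(2) + (-2) + (0) + (-4) + (0) + (4) + (0) + (0) + (0)] = 0/24 = 0
  <chi_7*chi_2, chi_4> = (1/24)[1*(2)*conj(1) + 1*(-2)*conj(1) + 2*(0)*conj(-1) + 2*(-2)*conj(1) + 2*(0)*conj(-1) + 2*(2)*conj(1) + 2*(0)*conj(-1) + 6*(0)*conj(-1) + 6*(0)*conj(1)]
      = (1/24)[(2) + (-2) + (0) + (-4) + (0) + (4) + (0) + (0) + (0)] = 0/24 = 0
  <chi_7*chi_2, chi_5> = (1/24)[1*(2)*conj(2) + 1*(-2)*conj(-2) + 2*(0)*conj(sqrt(3)) + 2*(-2)*conj(1) + 2*(0)*conj(0) + 2*(2)*conj(-1) + 2*(0)*conj(-sqrt(3)) + 6*(0)*conj(0) + 6*(0)*conj(0)]
      = (1/24)[(4) + (4) + (0) + (-4) + (0) + (-4) + (0) + (0) + (0)] = 0/24 = 0
  <chi_7*chi_2, chi_6> = (1/24)[1*(2)*conj(2) + 1*(-2)*conj(2) + 2*(0)*conj(1) + 2*(-2)*conj(-1) + 2*(0)*conj(-2) + 2*(2)*conj(-1) + 2*(0)*conj(1) + 6*(0)*conj(0) + 6*(0)*conj(0)]
      = (1/24)[(4) + (-4) + (0) + (4) + (0) + (-4) + (0) + (0) + (0)] = 0/24 = 0
  <chi_7*chi_2, chi_7> = (1/24)[1*(2)*conj(2) + 1*(-2)*conj(-2) + 2*(0)*conj(0) + 2*(-2)*conj(-2) + 2*(0)*conj(0) + 2*(2)*conj(2) + 2*(0)*conj(0) + 6*(0)*conj(0) + 6*(0)*conj(0)]
      = (1/24)[(4) + (4) + (0) + (8) + (0) + (8) + (0) + (0) + (0)] = 24/24 = 1
  <chi_7*chi_2, chi_8> = (1/24)[1*(2)*conj(2) + 1*(-2)*conj(2) + 2*(0)*conj(-1) + 2*(-2)*conj(-1) + 2*(0)*conj(2) + 2*(2)*conj(-1) + 2*(0)*conj(-1) + 6*(0)*conj(0) + 6*(0)*conj(0)]
      = (1/24)[(4) + (-4) + (0) + (4) + (0) + (-4) + (0) + (0) + (0)] = 0/24 = 0
  <chi_7*chi_2, chi_9> = (1/24)[1*(2)*conj(2) + 1*(-2)*conj(-2) + 2*(0)*conj(-sqrt(3)) + 2*(-2)*conj(1) + 2*(0)*conj(0) + 2*(2)*conj(-1) + 2*(0)*conj(sqrt(3)) + 6*(0)*conj(0) + 6*(0)*conj(0)]
      = (1/24)[(4) + (4) + (0) + (-4) + (0) + (-4) + (0) + (0) + (0)] = 0/24 = 0
Hence the multiplicities are chi_7: 1. Dimension check: dim(chi_7)*dim(chi_2) = 2*1 = 2 and sum (mult * dim) = 1*2 = 2.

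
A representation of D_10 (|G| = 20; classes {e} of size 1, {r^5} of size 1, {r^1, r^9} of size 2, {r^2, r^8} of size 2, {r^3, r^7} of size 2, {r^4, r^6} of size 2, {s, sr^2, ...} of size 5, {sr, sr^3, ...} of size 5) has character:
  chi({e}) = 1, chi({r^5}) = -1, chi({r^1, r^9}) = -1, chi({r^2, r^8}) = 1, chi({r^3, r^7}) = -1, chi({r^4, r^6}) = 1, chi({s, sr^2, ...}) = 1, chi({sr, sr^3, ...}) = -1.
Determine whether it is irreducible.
Irreducible: <chi, chi> = 1.

Justification: <chi, chi> = (1/|G|) sum_C |C| * |chi(C)|^2 = (1/20)[1*|1|^2 + 1*|-1|^2 + 2*|-1|^2 + 2*|1|^2 + 2*|-1|^2 + 2*|1|^2 + 5*|1|^2 + 5*|-1|^2]
  = (1/20)[(1) + (1) + (2) + (2) + (2) + (2) + (5) + (5)] = 20/20 = 1.
A character is irreducible iff <chi, chi> = 1, so this representation is irreducible.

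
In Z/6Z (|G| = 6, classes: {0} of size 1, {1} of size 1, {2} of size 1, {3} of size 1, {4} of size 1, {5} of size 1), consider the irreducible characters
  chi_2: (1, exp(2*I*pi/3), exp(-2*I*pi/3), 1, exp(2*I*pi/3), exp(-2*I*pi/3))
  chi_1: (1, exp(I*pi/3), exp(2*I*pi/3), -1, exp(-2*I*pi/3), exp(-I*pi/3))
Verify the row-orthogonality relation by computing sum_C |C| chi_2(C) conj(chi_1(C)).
Sum = 0; so <chi_2, chi_1> = 0 (distinct irreducibles are orthogonal).

Working: Compute term by term over conjugacy classes (|C| * chi_2(C) * conj(chi_1(C))):
  1*(1)*conj(1) + 1*(exp(2*I*pi/3))*conj(exp(I*pi/3)) + 1*(exp(-2*I*pi/3))*conj(exp(2*I*pi/3)) + 1*(1)*conj(-1) + 1*(exp(2*I*pi/3))*conj(exp(-2*I*pi/3)) + 1*(exp(-2*I*pi/3))*conj(exp(-I*pi/3))
  = (1) + (exp(I*pi/3)) + (exp(2*I*pi/3)) + (-1) + (exp(-2*I*pi/3)) + (exp(-I*pi/3))
  = 0.
(Exp terms are combined using exp(i*s)*conj(exp(i*t)) = exp(i*(s-t)), and sums of them are collapsed using the identity that for every m > 1 the m distinct m-th roots of unity sum to 0, e.g. 1 + exp(2*I*pi/3) + exp(-2*I*pi/3) = 0.)
Dividing by |G| = 6 gives 0/6 = 0, matching the row-orthogonality relation <chi_2, chi_1> = [chi_2 = chi_1].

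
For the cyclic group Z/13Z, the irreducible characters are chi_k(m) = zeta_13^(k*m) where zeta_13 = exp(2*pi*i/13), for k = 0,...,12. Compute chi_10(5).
chi_10(5) = zeta_13^50 = exp(-4*I*pi/13)

Details: chi_10(5) = zeta_13^(10*5) = zeta_13^50. Since zeta_13^13 = 1, this equals zeta_13^11 = exp(2*pi*i*11/13) = exp(-4*I*pi/13).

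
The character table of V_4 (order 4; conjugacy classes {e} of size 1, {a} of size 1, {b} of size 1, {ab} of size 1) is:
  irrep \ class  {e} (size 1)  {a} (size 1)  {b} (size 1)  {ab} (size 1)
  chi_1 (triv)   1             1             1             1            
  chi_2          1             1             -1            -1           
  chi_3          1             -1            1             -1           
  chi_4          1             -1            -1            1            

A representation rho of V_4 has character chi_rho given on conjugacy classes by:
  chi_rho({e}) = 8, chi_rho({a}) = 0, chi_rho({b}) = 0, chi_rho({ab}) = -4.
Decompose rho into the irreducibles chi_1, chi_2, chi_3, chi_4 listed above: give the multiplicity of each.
Multiplicities: chi_1: 1, chi_2: 3, chi_3: 3, chi_4: 1.

Justification: Use <chi_rho, chi> = (1/|G|) sum_C |C| * chi_rho(C) * conj(chi(C)) with |G| = 4 for each irreducible chi in the table:
  <chi_rho, chi_1> = (1/4)[1*(8)*conj(1) + 1*(0)*conj(1) + 1*(0)*conj(1) + 1*(-4)*conj(1)]
      = (1/4)[(8) + (0) + (0) + (-4)] = 4/4 = 1
  <chi_rho, chi_2> = (1/4)[1*(8)*conj(1) + 1*(0)*conj(1) + 1*(0)*conj(-1) + 1*(-4)*conj(-1)]
      = (1/4)[(8) + (0) + (0) + (4)] = 12/4 = 3
  <chi_rho, chi_3> = (1/4)[1*(8)*conj(1) + 1*(0)*conj(-1) + 1*(0)*conj(1) + 1*(-4)*conj(-1)]
      = (1/4)[(8) + (0) + (0) + (4)] = 12/4 = 3
  <chi_rho, chi_4> = (1/4)[1*(8)*conj(1) + 1*(0)*conj(-1) + 1*(0)*conj(-1) + 1*(-4)*conj(1)]
      = (1/4)[(8) + (0) + (0) + (-4)] = 4/4 = 1
Dimension check: dim(rho) = sum (mult * dim) = 1*1 + 3*1 + 3*1 + 1*1 = 8 = chi_rho(e) = 8.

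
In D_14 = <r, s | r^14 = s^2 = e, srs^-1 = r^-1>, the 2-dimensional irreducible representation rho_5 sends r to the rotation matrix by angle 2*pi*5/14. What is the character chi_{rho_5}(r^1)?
chi_{rho_5}(r^1) = 2*cos(2*pi*5*1/14) = -2*cos(2*pi/7)

Working: rho_5(r^1) is rotation by angle 2*pi*5*1/14, whose trace is 2*cos(2*pi*5*1/14) = -2*cos(2*pi/7).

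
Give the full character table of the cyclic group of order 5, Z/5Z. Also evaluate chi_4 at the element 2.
Character table of Z/5Z (irreps indexed chi_0,...,chi_4 with chi_k(m) = zeta_5^(k*m), zeta_5 = exp(2*pi*i/5)):
  irrep \ class  {0} (size 1)  {1} (size 1)    {2} (size 1)    {3} (size 1)    {4} (size 1)  
  chi_0          1             1               1               1               1             
  chi_1          1             exp(2*I*pi/5)   exp(4*I*pi/5)   exp(-4*I*pi/5)  exp(-2*I*pi/5)
  chi_2          1             exp(4*I*pi/5)   exp(-2*I*pi/5)  exp(2*I*pi/5)   exp(-4*I*pi/5)
  chi_3          1             exp(-4*I*pi/5)  exp(2*I*pi/5)   exp(-2*I*pi/5)  exp(4*I*pi/5) 
  chi_4          1             exp(-2*I*pi/5)  exp(-4*I*pi/5)  exp(4*I*pi/5)   exp(2*I*pi/5) 

Spot check: chi_4(2) = zeta_5^(4*2) = zeta_5^8 = exp(-4*I*pi/5).

Argument: Z/5Z is abelian, so all 5 irreducible complex representations are 1-dimensional. They are given by chi_k(m) = zeta_5^(k*m) for k = 0,...,4. Row orthogonality: sum_m chi_k(m) conj(chi_l(m)) = 5 * [k = l].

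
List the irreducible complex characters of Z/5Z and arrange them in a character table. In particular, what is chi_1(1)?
Character table of Z/5Z (irreps indexed chi_0,...,chi_4 with chi_k(m) = zeta_5^(k*m), zeta_5 = exp(2*pi*i/5)):
  irrep \ class  {0} (size 1)  {1} (size 1)    {2} (size 1)    {3} (size 1)    {4} (size 1)  
  chi_0          1             1               1               1               1             
  chi_1          1             exp(2*I*pi/5)   exp(4*I*pi/5)   exp(-4*I*pi/5)  exp(-2*I*pi/5)
  chi_2          1             exp(4*I*pi/5)   exp(-2*I*pi/5)  exp(2*I*pi/5)   exp(-4*I*pi/5)
  chi_3          1             exp(-4*I*pi/5)  exp(2*I*pi/5)   exp(-2*I*pi/5)  exp(4*I*pi/5) 
  chi_4          1             exp(-2*I*pi/5)  exp(-4*I*pi/5)  exp(4*I*pi/5)   exp(2*I*pi/5) 

Spot check: chi_1(1) = zeta_5^(1*1) = zeta_5^1 = exp(2*I*pi/5).

Justification: Z/5Z is abelian, so all 5 irreducible complex representations are 1-dimensional. They are given by chi_k(m) = zeta_5^(k*m) for k = 0,...,4. Row orthogonality: sum_m chi_k(m) conj(chi_l(m)) = 5 * [k = l].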